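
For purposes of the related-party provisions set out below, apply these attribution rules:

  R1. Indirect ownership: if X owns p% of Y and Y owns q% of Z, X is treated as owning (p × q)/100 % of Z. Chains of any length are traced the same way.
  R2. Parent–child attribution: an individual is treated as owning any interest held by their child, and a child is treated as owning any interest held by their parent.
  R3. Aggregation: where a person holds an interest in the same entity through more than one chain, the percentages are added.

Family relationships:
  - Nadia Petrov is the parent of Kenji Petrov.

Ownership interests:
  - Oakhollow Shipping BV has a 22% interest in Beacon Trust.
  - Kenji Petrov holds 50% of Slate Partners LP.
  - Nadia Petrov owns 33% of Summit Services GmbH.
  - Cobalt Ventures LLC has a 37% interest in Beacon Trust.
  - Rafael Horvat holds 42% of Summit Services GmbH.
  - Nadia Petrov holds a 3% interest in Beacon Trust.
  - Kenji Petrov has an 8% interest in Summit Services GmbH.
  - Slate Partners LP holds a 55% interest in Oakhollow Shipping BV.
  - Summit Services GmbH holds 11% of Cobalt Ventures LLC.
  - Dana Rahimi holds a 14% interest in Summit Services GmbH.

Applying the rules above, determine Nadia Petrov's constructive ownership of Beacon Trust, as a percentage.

10.7187%

By parent–child attribution (R2), Nadia Petrov is treated as also owning Kenji Petrov's interest in Summit Services GmbH, giving 33% + 8% = 41%.
By parent–child attribution (R2), Nadia Petrov is treated as owning Kenji Petrov's 50% interest in Slate Partners LP.
Chain via Summit Services GmbH → Cobalt Ventures LLC (R1): 41% × 11% × 37% = 1.6687% of Beacon Trust.
Direct interest in Beacon Trust: 3%.
Chain via Slate Partners LP → Oakhollow Shipping BV (R1): 50% × 55% × 22% = 6.05% of Beacon Trust.
Aggregating (R3): 1.6687% + 3% + 6.05% = 10.7187%.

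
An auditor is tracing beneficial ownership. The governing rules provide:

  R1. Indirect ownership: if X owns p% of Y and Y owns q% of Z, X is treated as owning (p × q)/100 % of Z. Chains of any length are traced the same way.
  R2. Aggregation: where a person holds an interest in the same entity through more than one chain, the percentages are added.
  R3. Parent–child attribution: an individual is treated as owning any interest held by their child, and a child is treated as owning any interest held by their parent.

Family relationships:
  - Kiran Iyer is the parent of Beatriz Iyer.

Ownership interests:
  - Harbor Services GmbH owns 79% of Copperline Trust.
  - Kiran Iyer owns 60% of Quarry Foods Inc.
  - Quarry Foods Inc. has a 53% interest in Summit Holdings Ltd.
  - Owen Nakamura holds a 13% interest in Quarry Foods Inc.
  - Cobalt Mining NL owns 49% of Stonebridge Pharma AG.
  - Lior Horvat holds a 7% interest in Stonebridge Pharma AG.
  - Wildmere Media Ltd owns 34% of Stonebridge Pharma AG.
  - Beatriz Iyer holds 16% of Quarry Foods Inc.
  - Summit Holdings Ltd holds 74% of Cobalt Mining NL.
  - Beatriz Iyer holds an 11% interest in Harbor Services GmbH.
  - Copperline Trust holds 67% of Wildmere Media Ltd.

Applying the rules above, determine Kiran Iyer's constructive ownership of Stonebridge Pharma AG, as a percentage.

16.58511%

By parent–child attribution (R3), Kiran Iyer is treated as also owning Beatriz Iyer's interest in Quarry Foods Inc, giving 60% + 16% = 76%.
By parent–child attribution (R3), Kiran Iyer is treated as owning Beatriz Iyer's 11% interest in Harbor Services GmbH.
Chain via Quarry Foods Inc. → Summit Holdings Ltd → Cobalt Mining NL (R1): 76% × 53% × 74% × 49% = 14.605528% of Stonebridge Pharma AG.
Chain via Harbor Services GmbH → Copperline Trust → Wildmere Media Ltd (R1): 11% × 79% × 67% × 34% = 1.979582% of Stonebridge Pharma AG.
Aggregating (R2): 14.605528% + 1.979582% = 16.58511%.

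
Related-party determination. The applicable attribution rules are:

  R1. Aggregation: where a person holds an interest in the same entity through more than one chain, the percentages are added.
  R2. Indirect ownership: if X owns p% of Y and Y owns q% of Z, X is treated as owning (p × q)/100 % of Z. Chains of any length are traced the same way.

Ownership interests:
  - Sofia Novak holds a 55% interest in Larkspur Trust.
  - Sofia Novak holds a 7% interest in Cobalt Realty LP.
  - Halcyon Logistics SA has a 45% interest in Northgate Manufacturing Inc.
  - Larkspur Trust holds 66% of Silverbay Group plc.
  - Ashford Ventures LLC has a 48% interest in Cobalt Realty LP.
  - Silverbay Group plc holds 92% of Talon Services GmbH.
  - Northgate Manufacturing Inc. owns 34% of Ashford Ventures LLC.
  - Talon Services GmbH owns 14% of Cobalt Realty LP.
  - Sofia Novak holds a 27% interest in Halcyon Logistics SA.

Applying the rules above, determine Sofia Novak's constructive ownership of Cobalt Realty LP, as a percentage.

13.65832%

Chain via Larkspur Trust → Silverbay Group plc → Talon Services GmbH (R2): 55% × 66% × 92% × 14% = 4.67544% of Cobalt Realty LP.
Chain via Halcyon Logistics SA → Northgate Manufacturing Inc. → Ashford Ventures LLC (R2): 27% × 45% × 34% × 48% = 1.98288% of Cobalt Realty LP.
Direct interest in Cobalt Realty LP: 7%.
Aggregating (R1): 4.67544% + 1.98288% + 7% = 13.65832%.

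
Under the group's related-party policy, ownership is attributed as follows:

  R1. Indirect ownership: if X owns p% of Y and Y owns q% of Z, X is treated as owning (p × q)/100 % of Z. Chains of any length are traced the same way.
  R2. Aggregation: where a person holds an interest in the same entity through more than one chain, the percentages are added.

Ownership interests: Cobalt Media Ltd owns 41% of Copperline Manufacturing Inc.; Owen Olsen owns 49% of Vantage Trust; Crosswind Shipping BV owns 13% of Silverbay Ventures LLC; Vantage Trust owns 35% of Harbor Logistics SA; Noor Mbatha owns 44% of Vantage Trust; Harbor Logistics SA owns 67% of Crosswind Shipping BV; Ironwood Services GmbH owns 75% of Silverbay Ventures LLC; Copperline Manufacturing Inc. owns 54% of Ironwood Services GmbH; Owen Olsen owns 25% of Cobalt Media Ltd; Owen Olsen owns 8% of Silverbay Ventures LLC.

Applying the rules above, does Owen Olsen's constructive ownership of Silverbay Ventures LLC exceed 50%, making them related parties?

No

Chain via Vantage Trust → Harbor Logistics SA → Crosswind Shipping BV (R1): 49% × 35% × 67% × 13% = 1.493765% of Silverbay Ventures LLC.
Chain via Cobalt Media Ltd → Copperline Manufacturing Inc. → Ironwood Services GmbH (R1): 25% × 41% × 54% × 75% = 4.15125% of Silverbay Ventures LLC.
Direct interest in Silverbay Ventures LLC: 8%.
Aggregating (R2): 1.493765% + 4.15125% + 8% = 13.645015%.
13.645015% does not exceed the 50% threshold, so Owen is not a related party to Silverbay Ventures LLC.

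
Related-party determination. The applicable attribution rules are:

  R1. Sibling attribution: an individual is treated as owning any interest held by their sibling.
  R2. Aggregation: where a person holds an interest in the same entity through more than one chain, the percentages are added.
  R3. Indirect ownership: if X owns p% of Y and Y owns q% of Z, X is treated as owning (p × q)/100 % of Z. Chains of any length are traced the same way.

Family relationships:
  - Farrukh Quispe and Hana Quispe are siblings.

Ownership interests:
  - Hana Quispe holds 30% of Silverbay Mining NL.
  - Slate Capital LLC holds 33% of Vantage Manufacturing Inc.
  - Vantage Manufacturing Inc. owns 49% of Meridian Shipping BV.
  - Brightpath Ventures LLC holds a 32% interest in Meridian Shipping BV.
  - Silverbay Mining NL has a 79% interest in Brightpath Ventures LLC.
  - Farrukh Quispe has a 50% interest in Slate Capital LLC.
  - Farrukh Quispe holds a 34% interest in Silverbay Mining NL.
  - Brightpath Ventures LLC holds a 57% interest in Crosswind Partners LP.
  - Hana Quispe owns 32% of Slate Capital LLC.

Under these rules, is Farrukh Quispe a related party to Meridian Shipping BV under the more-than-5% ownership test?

Yes

By sibling attribution (R1), Farrukh Quispe is treated as also owning Hana Quispe's interest in Silverbay Mining NL, giving 34% + 30% = 64%.
By sibling attribution (R1), Farrukh Quispe is treated as also owning Hana Quispe's interest in Slate Capital LLC, giving 50% + 32% = 82%.
Chain via Silverbay Mining NL → Brightpath Ventures LLC (R3): 64% × 79% × 32% = 16.1792% of Meridian Shipping BV.
Chain via Slate Capital LLC → Vantage Manufacturing Inc. (R3): 82% × 33% × 49% = 13.2594% of Meridian Shipping BV.
Aggregating (R2): 16.1792% + 13.2594% = 29.4386%.
29.4386% exceeds the 5% threshold, so Farrukh is a related party to Meridian Shipping BV.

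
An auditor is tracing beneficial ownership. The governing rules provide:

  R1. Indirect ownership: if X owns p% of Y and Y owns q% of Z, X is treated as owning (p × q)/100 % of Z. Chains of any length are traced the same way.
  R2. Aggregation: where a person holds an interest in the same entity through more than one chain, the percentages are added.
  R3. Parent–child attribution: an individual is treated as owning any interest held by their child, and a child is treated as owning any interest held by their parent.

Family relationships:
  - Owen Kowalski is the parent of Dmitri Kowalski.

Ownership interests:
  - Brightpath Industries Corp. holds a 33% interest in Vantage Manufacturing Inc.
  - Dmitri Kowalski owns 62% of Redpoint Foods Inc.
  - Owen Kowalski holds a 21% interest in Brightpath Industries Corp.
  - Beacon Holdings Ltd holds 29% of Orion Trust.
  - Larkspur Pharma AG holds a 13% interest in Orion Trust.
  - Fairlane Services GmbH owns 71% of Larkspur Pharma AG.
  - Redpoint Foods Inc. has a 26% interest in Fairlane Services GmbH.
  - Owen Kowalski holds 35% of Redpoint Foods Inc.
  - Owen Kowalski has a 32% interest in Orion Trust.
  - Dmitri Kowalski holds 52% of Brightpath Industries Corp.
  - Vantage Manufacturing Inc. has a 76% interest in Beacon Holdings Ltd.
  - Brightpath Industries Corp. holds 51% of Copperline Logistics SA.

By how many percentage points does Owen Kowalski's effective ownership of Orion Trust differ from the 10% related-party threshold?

By parent–child attribution (R3), Owen Kowalski is treated as also owning Dmitri Kowalski's interest in Redpoint Foods Inc, giving 35% + 62% = 97%.
By parent–child attribution (R3), Owen Kowalski is treated as also owning Dmitri Kowalski's interest in Brightpath Industries Corp, giving 21% + 52% = 73%.
Chain via Redpoint Foods Inc. → Fairlane Services GmbH → Larkspur Pharma AG (R1): 97% × 26% × 71% × 13% = 2.327806% of Orion Trust.
Chain via Brightpath Industries Corp. → Vantage Manufacturing Inc. → Beacon Holdings Ltd (R1): 73% × 33% × 76% × 29% = 5.309436% of Orion Trust.
Direct interest in Orion Trust: 32%.
Aggregating (R2): 2.327806% + 5.309436% + 32% = 39.637242%.
39.637242% exceeds the 10% threshold by 29.637242 percentage points.

29.637242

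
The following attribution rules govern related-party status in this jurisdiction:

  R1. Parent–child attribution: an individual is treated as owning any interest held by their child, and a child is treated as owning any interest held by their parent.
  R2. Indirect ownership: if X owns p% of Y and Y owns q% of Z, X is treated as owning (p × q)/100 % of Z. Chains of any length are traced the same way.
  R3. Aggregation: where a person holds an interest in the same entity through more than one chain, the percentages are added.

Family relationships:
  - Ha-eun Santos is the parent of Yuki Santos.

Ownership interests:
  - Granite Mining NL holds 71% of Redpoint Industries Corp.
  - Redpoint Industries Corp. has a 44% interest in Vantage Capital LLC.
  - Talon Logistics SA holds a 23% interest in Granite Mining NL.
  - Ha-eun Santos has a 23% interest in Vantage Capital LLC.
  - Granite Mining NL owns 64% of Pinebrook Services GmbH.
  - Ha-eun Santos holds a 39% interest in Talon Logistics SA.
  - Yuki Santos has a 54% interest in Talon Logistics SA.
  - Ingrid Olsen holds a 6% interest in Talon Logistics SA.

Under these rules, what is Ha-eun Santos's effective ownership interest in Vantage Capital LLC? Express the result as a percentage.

29.682236%

By parent–child attribution (R1), Ha-eun Santos is treated as also owning Yuki Santos's interest in Talon Logistics SA, giving 39% + 54% = 93%.
Chain via Talon Logistics SA → Granite Mining NL → Redpoint Industries Corp. (R2): 93% × 23% × 71% × 44% = 6.682236% of Vantage Capital LLC.
Direct interest in Vantage Capital LLC: 23%.
Aggregating (R3): 6.682236% + 23% = 29.682236%.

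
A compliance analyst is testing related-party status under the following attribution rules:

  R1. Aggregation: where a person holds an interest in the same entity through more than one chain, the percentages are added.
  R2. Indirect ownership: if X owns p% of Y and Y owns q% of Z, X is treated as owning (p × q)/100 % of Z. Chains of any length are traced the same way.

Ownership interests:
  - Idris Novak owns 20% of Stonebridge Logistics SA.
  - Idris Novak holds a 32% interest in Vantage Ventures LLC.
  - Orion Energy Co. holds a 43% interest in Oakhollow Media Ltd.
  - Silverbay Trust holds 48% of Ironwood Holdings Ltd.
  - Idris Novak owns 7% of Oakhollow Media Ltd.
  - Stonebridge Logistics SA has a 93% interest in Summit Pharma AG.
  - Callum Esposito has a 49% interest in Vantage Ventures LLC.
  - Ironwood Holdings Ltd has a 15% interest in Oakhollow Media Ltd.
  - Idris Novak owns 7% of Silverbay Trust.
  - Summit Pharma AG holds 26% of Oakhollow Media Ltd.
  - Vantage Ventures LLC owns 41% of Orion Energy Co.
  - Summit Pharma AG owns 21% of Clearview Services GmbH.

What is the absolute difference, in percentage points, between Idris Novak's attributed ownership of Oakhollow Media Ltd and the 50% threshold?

32.0184

Chain via Stonebridge Logistics SA → Summit Pharma AG (R2): 20% × 93% × 26% = 4.836% of Oakhollow Media Ltd.
Chain via Silverbay Trust → Ironwood Holdings Ltd (R2): 7% × 48% × 15% = 0.504% of Oakhollow Media Ltd.
Chain via Vantage Ventures LLC → Orion Energy Co. (R2): 32% × 41% × 43% = 5.6416% of Oakhollow Media Ltd.
Direct interest in Oakhollow Media Ltd: 7%.
Aggregating (R1): 4.836% + 0.504% + 5.6416% + 7% = 17.9816%.
17.9816% falls short of the 50% threshold by 32.0184 percentage points.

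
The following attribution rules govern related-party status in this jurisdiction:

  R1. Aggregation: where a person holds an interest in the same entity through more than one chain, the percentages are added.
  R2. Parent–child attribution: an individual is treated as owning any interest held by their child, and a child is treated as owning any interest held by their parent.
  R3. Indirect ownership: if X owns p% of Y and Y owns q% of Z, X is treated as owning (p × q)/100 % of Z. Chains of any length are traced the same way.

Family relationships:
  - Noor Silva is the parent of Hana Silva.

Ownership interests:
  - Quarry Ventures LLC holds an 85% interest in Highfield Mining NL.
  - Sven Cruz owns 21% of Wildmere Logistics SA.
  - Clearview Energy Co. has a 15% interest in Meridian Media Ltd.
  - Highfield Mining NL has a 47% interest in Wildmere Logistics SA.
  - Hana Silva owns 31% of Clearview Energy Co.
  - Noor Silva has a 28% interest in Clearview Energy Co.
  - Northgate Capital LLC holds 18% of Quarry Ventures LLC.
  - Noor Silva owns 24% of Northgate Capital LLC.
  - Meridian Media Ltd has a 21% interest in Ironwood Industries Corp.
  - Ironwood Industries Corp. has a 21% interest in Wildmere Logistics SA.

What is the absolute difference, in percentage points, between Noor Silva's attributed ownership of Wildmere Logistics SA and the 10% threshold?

By parent–child attribution (R2), Noor Silva is treated as also owning Hana Silva's interest in Clearview Energy Co, giving 28% + 31% = 59%.
Chain via Clearview Energy Co. → Meridian Media Ltd → Ironwood Industries Corp. (R3): 59% × 15% × 21% × 21% = 0.390285% of Wildmere Logistics SA.
Chain via Northgate Capital LLC → Quarry Ventures LLC → Highfield Mining NL (R3): 24% × 18% × 85% × 47% = 1.72584% of Wildmere Logistics SA.
Aggregating (R1): 0.390285% + 1.72584% = 2.116125%.
2.116125% falls short of the 10% threshold by 7.883875 percentage points.

7.883875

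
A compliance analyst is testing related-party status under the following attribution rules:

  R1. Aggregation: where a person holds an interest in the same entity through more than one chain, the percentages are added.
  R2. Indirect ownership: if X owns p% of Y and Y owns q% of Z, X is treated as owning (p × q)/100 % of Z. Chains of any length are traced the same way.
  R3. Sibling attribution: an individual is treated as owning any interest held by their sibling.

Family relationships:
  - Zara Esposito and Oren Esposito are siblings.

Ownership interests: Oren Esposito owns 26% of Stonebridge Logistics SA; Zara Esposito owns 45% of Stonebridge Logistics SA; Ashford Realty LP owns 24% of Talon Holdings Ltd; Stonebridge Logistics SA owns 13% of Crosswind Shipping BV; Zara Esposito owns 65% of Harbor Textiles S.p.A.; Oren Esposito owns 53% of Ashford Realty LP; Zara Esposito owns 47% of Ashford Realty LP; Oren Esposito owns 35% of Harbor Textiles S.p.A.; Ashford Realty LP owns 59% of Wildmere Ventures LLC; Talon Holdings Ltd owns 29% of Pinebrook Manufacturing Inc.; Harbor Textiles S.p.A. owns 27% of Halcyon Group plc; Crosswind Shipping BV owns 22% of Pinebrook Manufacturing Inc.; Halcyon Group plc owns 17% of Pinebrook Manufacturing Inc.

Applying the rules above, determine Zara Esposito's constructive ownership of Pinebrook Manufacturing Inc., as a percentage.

By sibling attribution (R3), Zara Esposito is treated as also owning Oren Esposito's interest in Ashford Realty LP, giving 47% + 53% = 100%.
By sibling attribution (R3), Zara Esposito is treated as also owning Oren Esposito's interest in Stonebridge Logistics SA, giving 45% + 26% = 71%.
By sibling attribution (R3), Zara Esposito is treated as also owning Oren Esposito's interest in Harbor Textiles S.p.A, giving 65% + 35% = 100%.
Chain via Ashford Realty LP → Talon Holdings Ltd (R2): 100% × 24% × 29% = 6.96% of Pinebrook Manufacturing Inc.
Chain via Stonebridge Logistics SA → Crosswind Shipping BV (R2): 71% × 13% × 22% = 2.0306% of Pinebrook Manufacturing Inc.
Chain via Harbor Textiles S.p.A. → Halcyon Group plc (R2): 100% × 27% × 17% = 4.59% of Pinebrook Manufacturing Inc.
Aggregating (R1): 6.96% + 2.0306% + 4.59% = 13.5806%.

13.5806%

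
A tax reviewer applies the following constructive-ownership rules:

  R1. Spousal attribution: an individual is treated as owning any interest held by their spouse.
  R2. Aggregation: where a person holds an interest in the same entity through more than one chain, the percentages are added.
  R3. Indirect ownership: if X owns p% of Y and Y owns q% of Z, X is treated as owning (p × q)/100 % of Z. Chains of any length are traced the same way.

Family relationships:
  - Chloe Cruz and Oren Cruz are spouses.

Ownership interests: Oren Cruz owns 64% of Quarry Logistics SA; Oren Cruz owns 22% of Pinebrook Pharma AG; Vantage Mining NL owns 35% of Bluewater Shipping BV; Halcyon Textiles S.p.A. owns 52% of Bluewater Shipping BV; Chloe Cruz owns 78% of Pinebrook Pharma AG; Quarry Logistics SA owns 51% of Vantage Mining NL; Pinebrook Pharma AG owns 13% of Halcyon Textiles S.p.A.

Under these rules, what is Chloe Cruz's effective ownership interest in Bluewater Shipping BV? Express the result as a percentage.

By spousal attribution (R1), Chloe Cruz is treated as also owning Oren Cruz's interest in Pinebrook Pharma AG, giving 78% + 22% = 100%.
By spousal attribution (R1), Chloe Cruz is treated as owning Oren Cruz's 64% interest in Quarry Logistics SA.
Chain via Pinebrook Pharma AG → Halcyon Textiles S.p.A. (R3): 100% × 13% × 52% = 6.76% of Bluewater Shipping BV.
Chain via Quarry Logistics SA → Vantage Mining NL (R3): 64% × 51% × 35% = 11.424% of Bluewater Shipping BV.
Aggregating (R2): 6.76% + 11.424% = 18.184%.

18.184%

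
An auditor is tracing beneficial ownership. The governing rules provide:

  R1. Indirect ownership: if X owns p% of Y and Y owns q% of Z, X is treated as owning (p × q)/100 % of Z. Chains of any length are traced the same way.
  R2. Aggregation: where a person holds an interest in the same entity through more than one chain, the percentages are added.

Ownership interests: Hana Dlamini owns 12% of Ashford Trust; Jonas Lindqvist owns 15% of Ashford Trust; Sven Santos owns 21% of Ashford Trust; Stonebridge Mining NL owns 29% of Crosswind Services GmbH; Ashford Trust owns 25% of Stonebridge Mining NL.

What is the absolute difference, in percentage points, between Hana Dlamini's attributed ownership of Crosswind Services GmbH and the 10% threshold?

9.13

Chain via Ashford Trust → Stonebridge Mining NL (R1): 12% × 25% × 29% = 0.87% of Crosswind Services GmbH.
0.87% falls short of the 10% threshold by 9.13 percentage points.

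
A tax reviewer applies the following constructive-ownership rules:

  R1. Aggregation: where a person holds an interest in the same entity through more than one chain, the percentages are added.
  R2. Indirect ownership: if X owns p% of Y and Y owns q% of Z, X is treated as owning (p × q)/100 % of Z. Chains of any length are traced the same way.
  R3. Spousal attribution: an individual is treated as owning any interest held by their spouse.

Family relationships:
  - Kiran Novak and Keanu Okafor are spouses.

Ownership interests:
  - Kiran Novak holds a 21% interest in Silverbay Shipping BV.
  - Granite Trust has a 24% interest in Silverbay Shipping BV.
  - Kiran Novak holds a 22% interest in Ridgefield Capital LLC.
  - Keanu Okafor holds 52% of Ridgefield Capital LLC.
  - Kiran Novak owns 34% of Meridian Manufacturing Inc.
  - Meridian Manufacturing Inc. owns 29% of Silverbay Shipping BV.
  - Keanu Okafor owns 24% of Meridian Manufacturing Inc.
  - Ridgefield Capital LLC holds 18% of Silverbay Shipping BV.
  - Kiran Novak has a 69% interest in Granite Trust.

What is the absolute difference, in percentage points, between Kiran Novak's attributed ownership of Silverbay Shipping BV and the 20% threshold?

47.7

By spousal attribution (R3), Kiran Novak is treated as also owning Keanu Okafor's interest in Ridgefield Capital LLC, giving 22% + 52% = 74%.
By spousal attribution (R3), Kiran Novak is treated as also owning Keanu Okafor's interest in Meridian Manufacturing Inc, giving 34% + 24% = 58%.
Chain via Ridgefield Capital LLC (R2): 74% × 18% = 13.32% of Silverbay Shipping BV.
Chain via Meridian Manufacturing Inc. (R2): 58% × 29% = 16.82% of Silverbay Shipping BV.
Chain via Granite Trust (R2): 69% × 24% = 16.56% of Silverbay Shipping BV.
Direct interest in Silverbay Shipping BV: 21%.
Aggregating (R1): 13.32% + 16.82% + 16.56% + 21% = 67.7%.
67.7% exceeds the 20% threshold by 47.7 percentage points.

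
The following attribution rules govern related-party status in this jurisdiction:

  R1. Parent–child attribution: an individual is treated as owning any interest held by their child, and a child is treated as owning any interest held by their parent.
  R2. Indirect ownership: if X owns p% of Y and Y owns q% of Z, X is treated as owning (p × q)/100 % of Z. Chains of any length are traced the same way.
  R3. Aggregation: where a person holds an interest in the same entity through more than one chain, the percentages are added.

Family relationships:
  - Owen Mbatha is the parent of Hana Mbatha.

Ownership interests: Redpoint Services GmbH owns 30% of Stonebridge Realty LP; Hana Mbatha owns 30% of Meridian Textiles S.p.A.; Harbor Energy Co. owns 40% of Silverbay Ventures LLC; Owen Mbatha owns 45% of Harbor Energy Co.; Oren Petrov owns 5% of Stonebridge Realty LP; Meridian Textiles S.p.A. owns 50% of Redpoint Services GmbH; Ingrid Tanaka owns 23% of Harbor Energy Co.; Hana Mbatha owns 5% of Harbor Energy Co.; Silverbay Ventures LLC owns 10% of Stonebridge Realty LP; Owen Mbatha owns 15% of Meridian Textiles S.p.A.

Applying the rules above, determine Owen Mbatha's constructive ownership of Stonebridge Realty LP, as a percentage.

8.75%

By parent–child attribution (R1), Owen Mbatha is treated as also owning Hana Mbatha's interest in Meridian Textiles S.p.A, giving 15% + 30% = 45%.
By parent–child attribution (R1), Owen Mbatha is treated as also owning Hana Mbatha's interest in Harbor Energy Co, giving 45% + 5% = 50%.
Chain via Meridian Textiles S.p.A. → Redpoint Services GmbH (R2): 45% × 50% × 30% = 6.75% of Stonebridge Realty LP.
Chain via Harbor Energy Co. → Silverbay Ventures LLC (R2): 50% × 40% × 10% = 2% of Stonebridge Realty LP.
Aggregating (R3): 6.75% + 2% = 8.75%.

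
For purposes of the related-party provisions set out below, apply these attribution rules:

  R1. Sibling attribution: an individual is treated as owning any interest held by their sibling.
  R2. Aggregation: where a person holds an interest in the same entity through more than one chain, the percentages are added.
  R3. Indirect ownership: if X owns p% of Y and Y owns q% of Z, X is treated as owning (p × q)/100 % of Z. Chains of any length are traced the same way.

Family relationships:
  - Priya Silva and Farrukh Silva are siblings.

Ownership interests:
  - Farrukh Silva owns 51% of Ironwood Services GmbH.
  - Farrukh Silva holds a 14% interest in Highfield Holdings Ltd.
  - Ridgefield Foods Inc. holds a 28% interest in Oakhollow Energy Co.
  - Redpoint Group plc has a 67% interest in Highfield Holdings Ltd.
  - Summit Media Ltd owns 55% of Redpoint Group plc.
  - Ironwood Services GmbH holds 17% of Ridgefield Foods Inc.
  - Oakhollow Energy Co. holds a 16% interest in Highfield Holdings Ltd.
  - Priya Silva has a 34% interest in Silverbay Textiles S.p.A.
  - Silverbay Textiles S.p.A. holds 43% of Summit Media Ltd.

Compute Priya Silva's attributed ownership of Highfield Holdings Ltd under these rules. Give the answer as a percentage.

By sibling attribution (R1), Priya Silva is treated as owning Farrukh Silva's 51% interest in Ironwood Services GmbH.
By sibling attribution (R1), Priya Silva is treated as owning Farrukh Silva's 14% interest in Highfield Holdings Ltd.
Chain via Silverbay Textiles S.p.A. → Summit Media Ltd → Redpoint Group plc (R3): 34% × 43% × 55% × 67% = 5.38747% of Highfield Holdings Ltd.
Chain via Ironwood Services GmbH → Ridgefield Foods Inc. → Oakhollow Energy Co. (R3): 51% × 17% × 28% × 16% = 0.388416% of Highfield Holdings Ltd.
Direct interest in Highfield Holdings Ltd: 14%.
Aggregating (R2): 5.38747% + 0.388416% + 14% = 19.775886%.

19.775886%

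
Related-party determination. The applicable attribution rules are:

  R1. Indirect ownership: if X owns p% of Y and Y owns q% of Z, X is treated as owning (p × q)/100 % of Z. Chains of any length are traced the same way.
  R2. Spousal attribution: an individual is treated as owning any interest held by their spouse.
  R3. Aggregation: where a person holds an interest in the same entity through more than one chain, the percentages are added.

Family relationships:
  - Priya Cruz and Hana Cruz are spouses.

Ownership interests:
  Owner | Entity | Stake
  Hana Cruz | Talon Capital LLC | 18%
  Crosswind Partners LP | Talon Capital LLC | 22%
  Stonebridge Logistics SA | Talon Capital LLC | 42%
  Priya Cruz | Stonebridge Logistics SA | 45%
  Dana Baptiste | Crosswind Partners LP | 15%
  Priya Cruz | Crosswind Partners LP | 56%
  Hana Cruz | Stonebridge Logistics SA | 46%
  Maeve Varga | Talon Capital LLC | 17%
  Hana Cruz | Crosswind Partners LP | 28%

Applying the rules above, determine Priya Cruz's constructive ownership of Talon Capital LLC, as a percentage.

By spousal attribution (R2), Priya Cruz is treated as also owning Hana Cruz's interest in Stonebridge Logistics SA, giving 45% + 46% = 91%.
By spousal attribution (R2), Priya Cruz is treated as also owning Hana Cruz's interest in Crosswind Partners LP, giving 56% + 28% = 84%.
By spousal attribution (R2), Priya Cruz is treated as owning Hana Cruz's 18% interest in Talon Capital LLC.
Chain via Stonebridge Logistics SA (R1): 91% × 42% = 38.22% of Talon Capital LLC.
Chain via Crosswind Partners LP (R1): 84% × 22% = 18.48% of Talon Capital LLC.
Direct interest in Talon Capital LLC: 18%.
Aggregating (R3): 38.22% + 18.48% + 18% = 74.7%.

74.7%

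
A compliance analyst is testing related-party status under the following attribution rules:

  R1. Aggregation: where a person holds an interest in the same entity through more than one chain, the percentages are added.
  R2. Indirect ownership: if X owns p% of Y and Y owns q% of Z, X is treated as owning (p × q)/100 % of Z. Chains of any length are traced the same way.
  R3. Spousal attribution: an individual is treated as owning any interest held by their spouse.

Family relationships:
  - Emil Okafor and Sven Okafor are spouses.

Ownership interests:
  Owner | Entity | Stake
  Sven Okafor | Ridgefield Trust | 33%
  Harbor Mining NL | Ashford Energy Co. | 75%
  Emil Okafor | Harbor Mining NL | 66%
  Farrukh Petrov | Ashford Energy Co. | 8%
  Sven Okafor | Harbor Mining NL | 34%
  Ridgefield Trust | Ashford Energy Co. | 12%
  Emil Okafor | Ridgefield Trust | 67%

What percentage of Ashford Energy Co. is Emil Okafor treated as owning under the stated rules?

87%

By spousal attribution (R3), Emil Okafor is treated as also owning Sven Okafor's interest in Ridgefield Trust, giving 67% + 33% = 100%.
By spousal attribution (R3), Emil Okafor is treated as also owning Sven Okafor's interest in Harbor Mining NL, giving 66% + 34% = 100%.
Chain via Ridgefield Trust (R2): 100% × 12% = 12% of Ashford Energy Co.
Chain via Harbor Mining NL (R2): 100% × 75% = 75% of Ashford Energy Co.
Aggregating (R1): 12% + 75% = 87%.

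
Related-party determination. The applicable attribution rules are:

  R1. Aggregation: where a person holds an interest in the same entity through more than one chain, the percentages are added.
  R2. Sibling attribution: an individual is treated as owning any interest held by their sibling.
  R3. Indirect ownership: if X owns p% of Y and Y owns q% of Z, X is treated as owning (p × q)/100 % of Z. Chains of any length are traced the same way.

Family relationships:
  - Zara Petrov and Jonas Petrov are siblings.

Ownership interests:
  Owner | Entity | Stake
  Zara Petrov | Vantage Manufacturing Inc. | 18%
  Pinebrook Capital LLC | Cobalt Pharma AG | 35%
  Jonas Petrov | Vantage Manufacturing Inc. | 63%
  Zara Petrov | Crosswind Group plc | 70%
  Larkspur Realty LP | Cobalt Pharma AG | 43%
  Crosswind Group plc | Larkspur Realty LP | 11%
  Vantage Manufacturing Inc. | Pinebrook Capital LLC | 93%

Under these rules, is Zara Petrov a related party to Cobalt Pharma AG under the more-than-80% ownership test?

No

By sibling attribution (R2), Zara Petrov is treated as also owning Jonas Petrov's interest in Vantage Manufacturing Inc, giving 18% + 63% = 81%.
Chain via Crosswind Group plc → Larkspur Realty LP (R3): 70% × 11% × 43% = 3.311% of Cobalt Pharma AG.
Chain via Vantage Manufacturing Inc. → Pinebrook Capital LLC (R3): 81% × 93% × 35% = 26.3655% of Cobalt Pharma AG.
Aggregating (R1): 3.311% + 26.3655% = 29.6765%.
29.6765% does not exceed the 80% threshold, so Zara is not a related party to Cobalt Pharma AG.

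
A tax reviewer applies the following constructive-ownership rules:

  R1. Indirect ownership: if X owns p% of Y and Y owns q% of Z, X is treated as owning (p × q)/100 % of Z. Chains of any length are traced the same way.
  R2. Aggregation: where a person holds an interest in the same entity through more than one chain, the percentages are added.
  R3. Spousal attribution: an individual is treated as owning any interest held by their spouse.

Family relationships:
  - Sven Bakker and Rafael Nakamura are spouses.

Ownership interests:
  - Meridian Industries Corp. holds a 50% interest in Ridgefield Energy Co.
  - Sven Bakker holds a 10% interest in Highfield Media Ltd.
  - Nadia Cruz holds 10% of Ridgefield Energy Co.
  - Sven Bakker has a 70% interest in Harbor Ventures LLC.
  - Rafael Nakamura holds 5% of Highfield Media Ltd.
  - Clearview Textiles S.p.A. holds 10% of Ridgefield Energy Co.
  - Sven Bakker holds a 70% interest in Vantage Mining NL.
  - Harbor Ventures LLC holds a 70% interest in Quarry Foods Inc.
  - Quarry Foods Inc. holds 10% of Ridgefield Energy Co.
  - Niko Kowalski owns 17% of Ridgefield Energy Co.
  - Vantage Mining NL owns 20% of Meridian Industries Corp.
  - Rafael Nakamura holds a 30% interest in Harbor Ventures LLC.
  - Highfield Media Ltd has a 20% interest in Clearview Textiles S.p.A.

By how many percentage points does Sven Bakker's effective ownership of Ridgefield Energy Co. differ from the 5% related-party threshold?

9.3

By spousal attribution (R3), Sven Bakker is treated as also owning Rafael Nakamura's interest in Harbor Ventures LLC, giving 70% + 30% = 100%.
By spousal attribution (R3), Sven Bakker is treated as also owning Rafael Nakamura's interest in Highfield Media Ltd, giving 10% + 5% = 15%.
Chain via Harbor Ventures LLC → Quarry Foods Inc. (R1): 100% × 70% × 10% = 7% of Ridgefield Energy Co.
Chain via Vantage Mining NL → Meridian Industries Corp. (R1): 70% × 20% × 50% = 7% of Ridgefield Energy Co.
Chain via Highfield Media Ltd → Clearview Textiles S.p.A. (R1): 15% × 20% × 10% = 0.3% of Ridgefield Energy Co.
Aggregating (R2): 7% + 7% + 0.3% = 14.3%.
14.3% exceeds the 5% threshold by 9.3 percentage points.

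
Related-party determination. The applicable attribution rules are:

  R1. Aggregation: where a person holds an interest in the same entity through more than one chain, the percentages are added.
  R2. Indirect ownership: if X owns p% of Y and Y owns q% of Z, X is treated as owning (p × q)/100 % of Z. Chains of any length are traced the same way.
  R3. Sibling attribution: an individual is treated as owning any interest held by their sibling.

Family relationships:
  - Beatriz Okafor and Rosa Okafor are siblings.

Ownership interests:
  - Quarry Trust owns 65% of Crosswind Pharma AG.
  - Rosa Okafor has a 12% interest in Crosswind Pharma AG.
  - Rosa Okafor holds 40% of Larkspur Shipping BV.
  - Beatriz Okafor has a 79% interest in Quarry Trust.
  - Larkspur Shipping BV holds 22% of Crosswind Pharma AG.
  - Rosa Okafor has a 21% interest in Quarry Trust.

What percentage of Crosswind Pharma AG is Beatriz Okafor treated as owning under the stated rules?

85.8%

By sibling attribution (R3), Beatriz Okafor is treated as also owning Rosa Okafor's interest in Quarry Trust, giving 79% + 21% = 100%.
By sibling attribution (R3), Beatriz Okafor is treated as owning Rosa Okafor's 40% interest in Larkspur Shipping BV.
By sibling attribution (R3), Beatriz Okafor is treated as owning Rosa Okafor's 12% interest in Crosswind Pharma AG.
Chain via Quarry Trust (R2): 100% × 65% = 65% of Crosswind Pharma AG.
Chain via Larkspur Shipping BV (R2): 40% × 22% = 8.8% of Crosswind Pharma AG.
Direct interest in Crosswind Pharma AG: 12%.
Aggregating (R1): 65% + 8.8% + 12% = 85.8%.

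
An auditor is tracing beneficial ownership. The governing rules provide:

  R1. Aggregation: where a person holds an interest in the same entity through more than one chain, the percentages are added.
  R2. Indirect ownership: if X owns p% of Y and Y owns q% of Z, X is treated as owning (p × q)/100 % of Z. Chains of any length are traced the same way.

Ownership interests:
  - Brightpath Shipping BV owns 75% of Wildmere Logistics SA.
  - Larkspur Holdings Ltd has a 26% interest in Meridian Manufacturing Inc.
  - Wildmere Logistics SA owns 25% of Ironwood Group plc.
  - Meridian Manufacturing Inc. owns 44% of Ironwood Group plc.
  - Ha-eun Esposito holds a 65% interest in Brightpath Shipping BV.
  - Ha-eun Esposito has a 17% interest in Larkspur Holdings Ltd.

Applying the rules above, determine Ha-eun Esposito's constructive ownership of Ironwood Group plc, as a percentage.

Chain via Brightpath Shipping BV → Wildmere Logistics SA (R2): 65% × 75% × 25% = 12.1875% of Ironwood Group plc.
Chain via Larkspur Holdings Ltd → Meridian Manufacturing Inc. (R2): 17% × 26% × 44% = 1.9448% of Ironwood Group plc.
Aggregating (R1): 12.1875% + 1.9448% = 14.1323%.

14.1323%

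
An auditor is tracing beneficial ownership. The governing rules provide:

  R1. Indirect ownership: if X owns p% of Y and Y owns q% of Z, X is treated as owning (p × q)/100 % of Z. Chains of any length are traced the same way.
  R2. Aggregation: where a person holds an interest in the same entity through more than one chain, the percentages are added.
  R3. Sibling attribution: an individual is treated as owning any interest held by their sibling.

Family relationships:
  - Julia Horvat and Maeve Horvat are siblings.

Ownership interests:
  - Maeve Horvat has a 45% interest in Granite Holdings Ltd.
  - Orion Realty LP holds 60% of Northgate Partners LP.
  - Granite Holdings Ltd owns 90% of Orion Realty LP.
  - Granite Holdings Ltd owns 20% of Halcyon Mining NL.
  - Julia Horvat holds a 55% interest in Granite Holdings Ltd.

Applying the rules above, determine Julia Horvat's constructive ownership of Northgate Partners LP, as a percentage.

By sibling attribution (R3), Julia Horvat is treated as also owning Maeve Horvat's interest in Granite Holdings Ltd, giving 55% + 45% = 100%.
Chain via Granite Holdings Ltd → Orion Realty LP (R1): 100% × 90% × 60% = 54% of Northgate Partners LP.

54%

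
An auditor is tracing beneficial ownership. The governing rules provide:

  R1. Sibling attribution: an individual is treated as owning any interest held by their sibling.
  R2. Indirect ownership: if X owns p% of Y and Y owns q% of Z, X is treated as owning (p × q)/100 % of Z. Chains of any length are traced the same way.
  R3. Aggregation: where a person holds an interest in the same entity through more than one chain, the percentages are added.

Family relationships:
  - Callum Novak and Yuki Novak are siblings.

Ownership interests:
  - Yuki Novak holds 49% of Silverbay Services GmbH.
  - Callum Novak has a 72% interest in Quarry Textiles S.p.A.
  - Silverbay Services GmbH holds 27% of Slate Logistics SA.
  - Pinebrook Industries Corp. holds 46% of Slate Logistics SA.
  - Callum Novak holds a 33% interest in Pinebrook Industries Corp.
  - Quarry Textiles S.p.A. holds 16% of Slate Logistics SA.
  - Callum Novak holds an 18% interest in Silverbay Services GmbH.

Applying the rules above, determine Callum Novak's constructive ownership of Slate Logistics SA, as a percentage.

By sibling attribution (R1), Callum Novak is treated as also owning Yuki Novak's interest in Silverbay Services GmbH, giving 18% + 49% = 67%.
Chain via Pinebrook Industries Corp. (R2): 33% × 46% = 15.18% of Slate Logistics SA.
Chain via Silverbay Services GmbH (R2): 67% × 27% = 18.09% of Slate Logistics SA.
Chain via Quarry Textiles S.p.A. (R2): 72% × 16% = 11.52% of Slate Logistics SA.
Aggregating (R3): 15.18% + 18.09% + 11.52% = 44.79%.

44.79%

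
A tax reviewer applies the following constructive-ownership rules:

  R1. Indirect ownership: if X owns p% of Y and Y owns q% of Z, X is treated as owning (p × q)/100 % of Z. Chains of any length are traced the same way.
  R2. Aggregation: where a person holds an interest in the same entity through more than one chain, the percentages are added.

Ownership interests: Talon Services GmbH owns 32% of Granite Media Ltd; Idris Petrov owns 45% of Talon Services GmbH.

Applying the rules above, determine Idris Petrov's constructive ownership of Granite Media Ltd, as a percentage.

14.4%

Chain via Talon Services GmbH (R1): 45% × 32% = 14.4% of Granite Media Ltd.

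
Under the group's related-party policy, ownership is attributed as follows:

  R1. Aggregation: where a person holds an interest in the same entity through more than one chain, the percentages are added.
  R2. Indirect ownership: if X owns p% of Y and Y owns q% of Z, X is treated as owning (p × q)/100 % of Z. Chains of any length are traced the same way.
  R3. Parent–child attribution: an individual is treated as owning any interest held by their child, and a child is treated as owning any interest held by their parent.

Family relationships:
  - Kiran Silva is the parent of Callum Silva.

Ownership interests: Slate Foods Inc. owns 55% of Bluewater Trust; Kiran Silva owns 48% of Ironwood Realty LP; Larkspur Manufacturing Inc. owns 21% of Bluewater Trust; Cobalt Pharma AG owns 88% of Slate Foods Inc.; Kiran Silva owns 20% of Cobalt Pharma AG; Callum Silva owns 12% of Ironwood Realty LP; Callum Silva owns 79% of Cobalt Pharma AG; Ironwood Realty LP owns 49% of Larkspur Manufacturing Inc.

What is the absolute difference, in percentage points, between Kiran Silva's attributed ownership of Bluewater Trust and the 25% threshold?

29.09

By parent–child attribution (R3), Kiran Silva is treated as also owning Callum Silva's interest in Ironwood Realty LP, giving 48% + 12% = 60%.
By parent–child attribution (R3), Kiran Silva is treated as also owning Callum Silva's interest in Cobalt Pharma AG, giving 20% + 79% = 99%.
Chain via Ironwood Realty LP → Larkspur Manufacturing Inc. (R2): 60% × 49% × 21% = 6.174% of Bluewater Trust.
Chain via Cobalt Pharma AG → Slate Foods Inc. (R2): 99% × 88% × 55% = 47.916% of Bluewater Trust.
Aggregating (R1): 6.174% + 47.916% = 54.09%.
54.09% exceeds the 25% threshold by 29.09 percentage points.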